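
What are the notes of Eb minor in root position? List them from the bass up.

Eb, Gb, Bb

The chord tones are Eb–Gb–Bb. With the root (Eb) lowest for root position: Eb, Gb, Bb.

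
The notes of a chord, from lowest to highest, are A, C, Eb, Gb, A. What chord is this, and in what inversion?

A diminished seventh, root position

The pitch classes A, C, Eb, Gb arrange in thirds as A–C–Eb–Gb: an A diminished seventh chord.
The lowest note is A, the root of the chord, so this is root position (figured bass 7).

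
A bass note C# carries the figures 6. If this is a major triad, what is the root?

A

The figures 6 mean the third of the chord is in the bass. If C# is the third of a major triad, the root is A (chord tones A–C#–E).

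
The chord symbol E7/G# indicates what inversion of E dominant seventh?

first inversion

E7/G# means E dominant seventh with G# in the bass. G# is the third of E dominant seventh (E–G#–B–D), so this is first inversion.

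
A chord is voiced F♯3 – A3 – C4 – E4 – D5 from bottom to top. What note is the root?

Reordering F#, A, C, E, D into stacked thirds gives D–F#–A–C–E; the bottom of that stack, D, is the root.

D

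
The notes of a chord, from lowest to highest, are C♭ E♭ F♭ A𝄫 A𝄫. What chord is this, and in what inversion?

Fb minor-major seventh, second inversion

The pitch classes Cb, Eb, Fb, Abb arrange in thirds as Fb–Abb–Cb–Eb: an Fb minor-major seventh chord.
With the fifth (Cb) in the bass, the chord is in second inversion (figured bass 4/3).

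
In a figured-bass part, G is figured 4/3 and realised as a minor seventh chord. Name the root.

The figures 4/3 mean the fifth of the chord is in the bass. If G is the fifth of a minor seventh chord, the root is C (chord tones C–Eb–G–Bb).

C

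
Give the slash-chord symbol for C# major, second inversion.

C#maj/G#

Second inversion of C# major has the fifth (G#) in the bass. As a slash chord: C#maj/G#.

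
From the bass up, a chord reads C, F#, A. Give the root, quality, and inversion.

The distinct note names are C, F#, A. Stacked in thirds they read F#–A–C, which is a diminished triad on F#.
With the fifth (C) in the bass, the chord is in second inversion (figured bass 6/4).

F# diminished, second inversion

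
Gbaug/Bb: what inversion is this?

first inversion

Gbaug/Bb means Gb augmented with Bb in the bass. Bb is the third of Gb augmented (Gb–Bb–D), so this is first inversion.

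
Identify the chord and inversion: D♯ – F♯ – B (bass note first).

B major, first inversion

The pitch classes D#, F#, B arrange in thirds as B–D#–F#: a B major triad.
D# is the third of B major; third in the bass means first inversion (figured bass 6).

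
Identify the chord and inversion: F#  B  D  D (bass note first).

The pitch classes F#, B, D arrange in thirds as B–D–F#: a B minor triad.
With the fifth (F#) in the bass, the chord is in second inversion (figured bass 6/4).

B minor, second inversion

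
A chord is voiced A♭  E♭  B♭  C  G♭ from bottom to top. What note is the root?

Ab, Eb, Bb, C, Gb are the tones of an Ab dominant ninth chord (Ab–C–Eb–Gb–Bb), making Ab the root.

Ab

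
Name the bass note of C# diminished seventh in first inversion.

The third of C# diminished seventh (C#–E–G–Bb) is E; that is the bass in first inversion.

E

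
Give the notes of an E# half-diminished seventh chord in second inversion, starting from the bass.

B, D#, E#, G#

Spelling E# half-diminished seventh: E#–G#–B–D#. In second inversion the fifth is bass, giving B, D#, E#, G# from the bottom.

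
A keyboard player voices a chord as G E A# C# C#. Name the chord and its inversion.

A# diminished seventh, third inversion

The distinct note names are G, E, A#, C#. Stacked in thirds they read A#–C#–E–G, which is a diminished seventh chord on A#.
G is the seventh of A# diminished seventh; seventh in the bass means third inversion (figured bass 4/2).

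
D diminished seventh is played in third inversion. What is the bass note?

D diminished seventh is D–F–Ab–Cb. Third inversion places the seventh in the bass: Cb.

Cb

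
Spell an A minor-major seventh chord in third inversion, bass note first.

The chord tones are A–C–E–G#. With the seventh (G#) lowest for third inversion: G#, A, C, E.

G#, A, C, E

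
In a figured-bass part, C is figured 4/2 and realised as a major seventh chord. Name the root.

The figures 4/2 mean the seventh of the chord is in the bass. If C is the seventh of a major seventh chord, the root is Db (chord tones Db–F–Ab–C).

Db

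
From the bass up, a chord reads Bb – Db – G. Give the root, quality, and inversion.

G diminished, first inversion

The pitch classes Bb, Db, G arrange in thirds as G–Bb–Db: a G diminished triad.
The lowest note is Bb, the third of the chord, so this is first inversion (figured bass 6).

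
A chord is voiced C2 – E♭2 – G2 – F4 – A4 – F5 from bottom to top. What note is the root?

C, Eb, G, F, A are the tones of an F dominant ninth chord (F–A–C–Eb–G), making F the root.

F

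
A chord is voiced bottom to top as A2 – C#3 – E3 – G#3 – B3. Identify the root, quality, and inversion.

Reducing to letter names: A, C#, E, G#, B. These stack in thirds as A–C#–E–G#–B — an A major ninth chord.
The lowest note is A, the root of the chord, so this is root position.

A major ninth, root position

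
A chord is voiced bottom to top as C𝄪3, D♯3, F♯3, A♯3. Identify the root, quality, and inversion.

D# minor-major seventh, third inversion

Reducing to letter names: C##, D#, F#, A#. These stack in thirds as D#–F#–A#–C## — a D# minor-major seventh chord.
With the seventh (C##) in the bass, the chord is in third inversion (figured bass 4/2).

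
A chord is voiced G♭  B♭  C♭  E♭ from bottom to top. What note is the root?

Gb, Bb, Cb, Eb are the tones of a Cb major seventh chord (Cb–Eb–Gb–Bb), making Cb the root.

Cb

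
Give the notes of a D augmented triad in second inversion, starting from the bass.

A#, D, F#

The chord tones are D–F#–A#. With the fifth (A#) lowest for second inversion: A#, D, F#.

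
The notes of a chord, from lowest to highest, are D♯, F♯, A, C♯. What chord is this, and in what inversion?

D# half-diminished seventh, root position

Reducing to letter names: D#, F#, A, C#. These stack in thirds as D#–F#–A–C# — a D# half-diminished seventh chord.
The lowest note is D#, the root of the chord, so this is root position (figured bass 7).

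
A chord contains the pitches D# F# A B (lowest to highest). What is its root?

The distinct letter names are D#, F#, A, B. Arranged as a stack of thirds they read B–D#–F#–A, so B is the root (a B dominant seventh chord).

B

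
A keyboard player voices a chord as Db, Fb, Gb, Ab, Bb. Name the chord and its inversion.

Gb dominant ninth, second inversion

The pitch classes Db, Fb, Gb, Ab, Bb arrange in thirds as Gb–Bb–Db–Fb–Ab: a Gb dominant ninth chord.
Db is the fifth of Gb dominant ninth; fifth in the bass means second inversion.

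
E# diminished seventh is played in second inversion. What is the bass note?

In second inversion the fifth is lowest. For E# diminished seventh (E#–G#–B–D) that is B.

B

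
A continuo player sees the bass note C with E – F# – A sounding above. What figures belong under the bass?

4/3

The notes C, E, F#, A stack in thirds as F#–A–C–E — an F# half-diminished seventh chord. The bass C is the fifth, so this is second inversion: figured 4/3.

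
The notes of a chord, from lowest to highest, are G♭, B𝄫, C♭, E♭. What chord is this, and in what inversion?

The distinct note names are Gb, Bbb, Cb, Eb. Stacked in thirds they read Cb–Eb–Gb–Bbb, which is a dominant seventh chord on Cb.
The lowest note is Gb, the fifth of the chord, so this is second inversion (figured bass 4/3).

Cb dominant seventh, second inversion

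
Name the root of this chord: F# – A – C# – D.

F#, A, C#, D are the tones of a D major seventh chord (D–F#–A–C#), making D the root.

D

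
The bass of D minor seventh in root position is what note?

D

The root of D minor seventh (D–F–A–C) is D; that is the bass in root position.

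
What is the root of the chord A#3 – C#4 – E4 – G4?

A#

A#, C#, E, G are the tones of an A# diminished seventh chord (A#–C#–E–G), making A# the root.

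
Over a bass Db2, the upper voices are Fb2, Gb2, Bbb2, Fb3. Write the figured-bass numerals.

4/3

The notes Db, Fb, Gb, Bbb stack in thirds as Gb–Bbb–Db–Fb — a Gb minor seventh chord. The bass Db is the fifth, so this is second inversion: figured 4/3.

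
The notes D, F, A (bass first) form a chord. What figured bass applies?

The notes D, F, A stack in thirds as D–F–A — a D minor triad. The bass D is the root, so this is root position: figured 5/3.

5/3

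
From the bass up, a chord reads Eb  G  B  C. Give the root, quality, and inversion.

C minor-major seventh, first inversion

Reducing to letter names: Eb, G, B, C. These stack in thirds as C–Eb–G–B — a C minor-major seventh chord.
Eb is the third of C minor-major seventh; third in the bass means first inversion (figured bass 6/5).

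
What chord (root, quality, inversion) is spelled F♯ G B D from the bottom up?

G major seventh, third inversion

The pitch classes F#, G, B, D arrange in thirds as G–B–D–F#: a G major seventh chord.
F# is the seventh of G major seventh; seventh in the bass means third inversion (figured bass 4/2).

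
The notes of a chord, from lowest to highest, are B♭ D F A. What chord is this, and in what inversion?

The distinct note names are Bb, D, F, A. Stacked in thirds they read Bb–D–F–A, which is a major seventh chord on Bb.
With the root (Bb) in the bass, the chord is in root position (figured bass 7).

Bb major seventh, root position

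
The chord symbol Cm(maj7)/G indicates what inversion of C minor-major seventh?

Cm(maj7)/G means C minor-major seventh with G in the bass. G is the fifth of C minor-major seventh (C–Eb–G–B), so this is second inversion.

second inversion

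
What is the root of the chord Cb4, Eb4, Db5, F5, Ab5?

Cb, Eb, Db, F, Ab are the tones of a Db dominant ninth chord (Db–F–Ab–Cb–Eb), making Db the root.

Db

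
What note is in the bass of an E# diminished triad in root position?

E#

The root of E# diminished (E#–G#–B) is E#; that is the bass in root position.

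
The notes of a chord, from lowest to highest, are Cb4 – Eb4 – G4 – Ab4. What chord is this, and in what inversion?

Ab minor-major seventh, first inversion

The distinct note names are Cb, Eb, G, Ab. Stacked in thirds they read Ab–Cb–Eb–G, which is a minor-major seventh chord on Ab.
With the third (Cb) in the bass, the chord is in first inversion (figured bass 6/5).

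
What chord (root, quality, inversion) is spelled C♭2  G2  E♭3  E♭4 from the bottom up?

Cb augmented, root position

Reducing to letter names: Cb, G, Eb. These stack in thirds as Cb–Eb–G — a Cb augmented triad.
With the root (Cb) in the bass, the chord is in root position (figured bass 5/3).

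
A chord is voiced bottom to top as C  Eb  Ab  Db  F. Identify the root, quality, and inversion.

The pitch classes C, Eb, Ab, Db, F arrange in thirds as Db–F–Ab–C–Eb: a Db major ninth chord.
C is the seventh of Db major ninth; seventh in the bass means third inversion.

Db major ninth, third inversion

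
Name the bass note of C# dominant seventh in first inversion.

C# dominant seventh is C#–E#–G#–B. First inversion places the third in the bass: E#.

E#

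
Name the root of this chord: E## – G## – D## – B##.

The distinct letter names are E##, G##, D##, B##. Arranged as a stack of thirds they read E##–G##–B##–D##, so E## is the root (an E## minor seventh chord).

E##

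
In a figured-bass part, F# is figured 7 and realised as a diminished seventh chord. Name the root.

The figures 7 mean the root of the chord is in the bass. If F# is the root of a diminished seventh chord, the root is F# (chord tones F#–A–C–Eb).

F#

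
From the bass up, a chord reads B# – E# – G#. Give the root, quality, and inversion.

Reducing to letter names: B#, E#, G#. These stack in thirds as E#–G#–B# — an E# minor triad.
With the fifth (B#) in the bass, the chord is in second inversion (figured bass 6/4).

E# minor, second inversion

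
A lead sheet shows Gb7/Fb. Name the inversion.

Gb7/Fb means Gb dominant seventh with Fb in the bass. Fb is the seventh of Gb dominant seventh (Gb–Bb–Db–Fb), so this is third inversion.

third inversion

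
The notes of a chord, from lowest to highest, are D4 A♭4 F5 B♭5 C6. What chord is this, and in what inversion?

Reducing to letter names: D, Ab, F, Bb, C. These stack in thirds as Bb–D–F–Ab–C — a Bb dominant ninth chord.
D is the third of Bb dominant ninth; third in the bass means first inversion.

Bb dominant ninth, first inversion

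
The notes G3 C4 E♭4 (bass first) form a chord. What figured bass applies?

The notes G, C, Eb stack in thirds as C–Eb–G — a C minor triad. The bass G is the fifth, so this is second inversion: figured 6/4.

6/4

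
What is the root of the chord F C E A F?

F

Reordering F, C, E, A into stacked thirds gives F–A–C–E; the bottom of that stack, F, is the root.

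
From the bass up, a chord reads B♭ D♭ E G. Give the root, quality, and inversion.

The distinct note names are Bb, Db, E, G. Stacked in thirds they read E–G–Bb–Db, which is a diminished seventh chord on E.
The lowest note is Bb, the fifth of the chord, so this is second inversion (figured bass 4/3).

E diminished seventh, second inversion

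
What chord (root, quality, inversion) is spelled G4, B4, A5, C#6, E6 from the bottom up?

The pitch classes G, B, A, C#, E arrange in thirds as A–C#–E–G–B: an A dominant ninth chord.
With the seventh (G) in the bass, the chord is in third inversion.

A dominant ninth, third inversion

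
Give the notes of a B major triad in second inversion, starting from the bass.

The chord tones are B–D#–F#. With the fifth (F#) lowest for second inversion: F#, B, D#.

F#, B, D#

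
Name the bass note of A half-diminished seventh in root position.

In root position the root is lowest. For A half-diminished seventh (A–C–Eb–G) that is A.

A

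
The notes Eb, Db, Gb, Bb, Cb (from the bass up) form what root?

Cb

Eb, Db, Gb, Bb, Cb are the tones of a Cb major ninth chord (Cb–Eb–Gb–Bb–Db), making Cb the root.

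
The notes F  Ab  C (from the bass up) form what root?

The distinct letter names are F, Ab, C. Arranged as a stack of thirds they read F–Ab–C, so F is the root (an F minor triad).

F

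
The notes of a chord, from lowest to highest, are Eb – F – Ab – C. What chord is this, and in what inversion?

F minor seventh, third inversion

The pitch classes Eb, F, Ab, C arrange in thirds as F–Ab–C–Eb: an F minor seventh chord.
With the seventh (Eb) in the bass, the chord is in third inversion (figured bass 4/2).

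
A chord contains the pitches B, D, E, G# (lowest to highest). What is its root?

B, D, E, G# are the tones of an E dominant seventh chord (E–G#–B–D), making E the root.

E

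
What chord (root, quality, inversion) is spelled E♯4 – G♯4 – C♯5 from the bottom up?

Reducing to letter names: E#, G#, C#. These stack in thirds as C#–E#–G# — a C# major triad.
With the third (E#) in the bass, the chord is in first inversion (figured bass 6).

C# major, first inversion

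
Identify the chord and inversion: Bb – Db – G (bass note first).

The distinct note names are Bb, Db, G. Stacked in thirds they read G–Bb–Db, which is a diminished triad on G.
Bb is the third of G diminished; third in the bass means first inversion (figured bass 6).

G diminished, first inversion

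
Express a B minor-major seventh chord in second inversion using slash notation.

Bm(maj7)/F#

Second inversion of B minor-major seventh has the fifth (F#) in the bass. As a slash chord: Bm(maj7)/F#.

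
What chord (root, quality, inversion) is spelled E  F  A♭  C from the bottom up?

Reducing to letter names: E, F, Ab, C. These stack in thirds as F–Ab–C–E — an F minor-major seventh chord.
With the seventh (E) in the bass, the chord is in third inversion (figured bass 4/2).

F minor-major seventh, third inversion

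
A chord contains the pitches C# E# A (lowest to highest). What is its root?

The distinct letter names are C#, E#, A. Arranged as a stack of thirds they read A–C#–E#, so A is the root (an A augmented triad).

A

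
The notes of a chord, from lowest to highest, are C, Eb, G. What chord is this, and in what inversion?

The pitch classes C, Eb, G arrange in thirds as C–Eb–G: a C minor triad.
C is the root of C minor; root in the bass means root position (figured bass 5/3).

C minor, root position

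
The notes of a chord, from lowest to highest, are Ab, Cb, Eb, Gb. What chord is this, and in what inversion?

Ab minor seventh, root position

Reducing to letter names: Ab, Cb, Eb, Gb. These stack in thirds as Ab–Cb–Eb–Gb — an Ab minor seventh chord.
Ab is the root of Ab minor seventh; root in the bass means root position (figured bass 7).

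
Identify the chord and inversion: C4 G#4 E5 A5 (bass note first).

A minor-major seventh, first inversion

The distinct note names are C, G#, E, A. Stacked in thirds they read A–C–E–G#, which is a minor-major seventh chord on A.
The lowest note is C, the third of the chord, so this is first inversion (figured bass 6/5).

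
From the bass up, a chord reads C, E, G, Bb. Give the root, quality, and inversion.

C dominant seventh, root position

The distinct note names are C, E, G, Bb. Stacked in thirds they read C–E–G–Bb, which is a dominant seventh chord on C.
With the root (C) in the bass, the chord is in root position (figured bass 7).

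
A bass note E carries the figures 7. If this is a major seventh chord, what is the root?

The figures 7 mean the root of the chord is in the bass. If E is the root of a major seventh chord, the root is E (chord tones E–G#–B–D#).

E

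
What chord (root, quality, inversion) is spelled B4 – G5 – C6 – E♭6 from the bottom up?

C minor-major seventh, third inversion

The pitch classes B, G, C, Eb arrange in thirds as C–Eb–G–B: a C minor-major seventh chord.
The lowest note is B, the seventh of the chord, so this is third inversion (figured bass 4/2).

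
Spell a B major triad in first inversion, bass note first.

D#, F#, B

The chord tones are B–D#–F#. With the third (D#) lowest for first inversion: D#, F#, B.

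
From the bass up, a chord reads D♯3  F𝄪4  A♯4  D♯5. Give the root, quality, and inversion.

D# major, root position

The distinct note names are D#, F##, A#. Stacked in thirds they read D#–F##–A#, which is a major triad on D#.
The lowest note is D#, the root of the chord, so this is root position (figured bass 5/3).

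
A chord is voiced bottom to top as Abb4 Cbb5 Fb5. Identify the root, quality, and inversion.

The pitch classes Abb, Cbb, Fb arrange in thirds as Fb–Abb–Cbb: an Fb diminished triad.
With the third (Abb) in the bass, the chord is in first inversion (figured bass 6).

Fb diminished, first inversion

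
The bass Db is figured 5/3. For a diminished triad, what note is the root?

The figures 5/3 mean the root of the chord is in the bass. If Db is the root of a diminished triad, the root is Db (chord tones Db–Fb–Abb).

Db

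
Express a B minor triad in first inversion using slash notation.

First inversion of B minor has the third (D) in the bass. As a slash chord: Bm/D.

Bm/D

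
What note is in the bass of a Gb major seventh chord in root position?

The root of Gb major seventh (Gb–Bb–Db–F) is Gb; that is the bass in root position.

Gb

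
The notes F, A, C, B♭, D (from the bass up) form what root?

Bb

The distinct letter names are F, A, C, Bb, D. Arranged as a stack of thirds they read Bb–D–F–A–C, so Bb is the root (a Bb major ninth chord).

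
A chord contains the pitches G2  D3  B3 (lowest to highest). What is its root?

The distinct letter names are G, D, B. Arranged as a stack of thirds they read G–B–D, so G is the root (a G major triad).

G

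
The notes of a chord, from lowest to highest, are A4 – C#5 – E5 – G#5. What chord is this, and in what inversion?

A major seventh, root position

The pitch classes A, C#, E, G# arrange in thirds as A–C#–E–G#: an A major seventh chord.
A is the root of A major seventh; root in the bass means root position (figured bass 7).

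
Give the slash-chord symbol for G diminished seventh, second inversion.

Second inversion of G diminished seventh has the fifth (Db) in the bass. As a slash chord: Gdim7/Db.

Gdim7/Db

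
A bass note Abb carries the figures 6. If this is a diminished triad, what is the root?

Fb

The figures 6 mean the third of the chord is in the bass. If Abb is the third of a diminished triad, the root is Fb (chord tones Fb–Abb–Cbb).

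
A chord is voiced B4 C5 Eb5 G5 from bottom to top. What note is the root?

The distinct letter names are B, C, Eb, G. Arranged as a stack of thirds they read C–Eb–G–B, so C is the root (a C minor-major seventh chord).

C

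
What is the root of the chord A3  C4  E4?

A

A, C, E are the tones of an A minor triad (A–C–E), making A the root.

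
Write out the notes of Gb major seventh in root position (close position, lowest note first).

Gb major seventh is Gb–Bb–Db–F. Root position puts the root (Gb) in the bass, with the remaining tones above: Gb, Bb, Db, F.

Gb, Bb, Db, F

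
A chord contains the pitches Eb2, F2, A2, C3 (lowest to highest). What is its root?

F

Reordering Eb, F, A, C into stacked thirds gives F–A–C–Eb; the bottom of that stack, F, is the root.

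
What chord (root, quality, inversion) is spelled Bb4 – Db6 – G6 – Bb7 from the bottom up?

The pitch classes Bb, Db, G arrange in thirds as G–Bb–Db: a G diminished triad.
With the third (Bb) in the bass, the chord is in first inversion (figured bass 6).

G diminished, first inversion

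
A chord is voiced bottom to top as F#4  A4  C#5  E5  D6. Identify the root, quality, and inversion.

D major ninth, first inversion

Reducing to letter names: F#, A, C#, E, D. These stack in thirds as D–F#–A–C#–E — a D major ninth chord.
F# is the third of D major ninth; third in the bass means first inversion.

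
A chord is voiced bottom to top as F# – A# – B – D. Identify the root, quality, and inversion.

B minor-major seventh, second inversion

The pitch classes F#, A#, B, D arrange in thirds as B–D–F#–A#: a B minor-major seventh chord.
The lowest note is F#, the fifth of the chord, so this is second inversion (figured bass 4/3).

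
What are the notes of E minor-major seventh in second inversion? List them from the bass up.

E minor-major seventh is E–G–B–D#. Second inversion puts the fifth (B) in the bass, with the remaining tones above: B, D#, E, G.

B, D#, E, G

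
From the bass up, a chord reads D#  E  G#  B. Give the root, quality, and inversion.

The pitch classes D#, E, G#, B arrange in thirds as E–G#–B–D#: an E major seventh chord.
The lowest note is D#, the seventh of the chord, so this is third inversion (figured bass 4/2).

E major seventh, third inversion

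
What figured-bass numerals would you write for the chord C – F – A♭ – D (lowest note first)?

The notes C, F, Ab, D stack in thirds as D–F–Ab–C — a D half-diminished seventh chord. The bass C is the seventh, so this is third inversion: figured 4/2.

4/2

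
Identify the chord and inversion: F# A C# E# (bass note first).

The distinct note names are F#, A, C#, E#. Stacked in thirds they read F#–A–C#–E#, which is a minor-major seventh chord on F#.
With the root (F#) in the bass, the chord is in root position (figured bass 7).

F# minor-major seventh, root position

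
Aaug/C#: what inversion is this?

first inversion

Aaug/C# means A augmented with C# in the bass. C# is the third of A augmented (A–C#–E#), so this is first inversion.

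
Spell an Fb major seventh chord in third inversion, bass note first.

Eb, Fb, Ab, Cb

Spelling Fb major seventh: Fb–Ab–Cb–Eb. In third inversion the seventh is bass, giving Eb, Fb, Ab, Cb from the bottom.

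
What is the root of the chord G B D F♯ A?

G

The distinct letter names are G, B, D, F#, A. Arranged as a stack of thirds they read G–B–D–F#–A, so G is the root (a G major ninth chord).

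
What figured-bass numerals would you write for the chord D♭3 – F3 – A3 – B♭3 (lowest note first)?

6/5

The notes Db, F, A, Bb stack in thirds as Bb–Db–F–A — a Bb minor-major seventh chord. The bass Db is the third, so this is first inversion: figured 6/5.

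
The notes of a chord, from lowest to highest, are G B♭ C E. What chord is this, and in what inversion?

Reducing to letter names: G, Bb, C, E. These stack in thirds as C–E–G–Bb — a C dominant seventh chord.
G is the fifth of C dominant seventh; fifth in the bass means second inversion (figured bass 4/3).

C dominant seventh, second inversion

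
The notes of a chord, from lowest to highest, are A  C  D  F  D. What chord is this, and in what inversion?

The distinct note names are A, C, D, F. Stacked in thirds they read D–F–A–C, which is a minor seventh chord on D.
A is the fifth of D minor seventh; fifth in the bass means second inversion (figured bass 4/3).

D minor seventh, second inversion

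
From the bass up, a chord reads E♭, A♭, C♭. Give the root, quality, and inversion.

Ab minor, second inversion

The distinct note names are Eb, Ab, Cb. Stacked in thirds they read Ab–Cb–Eb, which is a minor triad on Ab.
Eb is the fifth of Ab minor; fifth in the bass means second inversion (figured bass 6/4).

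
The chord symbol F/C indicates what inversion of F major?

second inversion

F/C means F major with C in the bass. C is the fifth of F major (F–A–C), so this is second inversion.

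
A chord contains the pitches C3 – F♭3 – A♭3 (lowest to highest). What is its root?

C, Fb, Ab are the tones of an Fb augmented triad (Fb–Ab–C), making Fb the root.

Fb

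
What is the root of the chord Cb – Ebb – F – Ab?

F

The distinct letter names are Cb, Ebb, F, Ab. Arranged as a stack of thirds they read F–Ab–Cb–Ebb, so F is the root (an F diminished seventh chord).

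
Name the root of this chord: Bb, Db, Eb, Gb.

The distinct letter names are Bb, Db, Eb, Gb. Arranged as a stack of thirds they read Eb–Gb–Bb–Db, so Eb is the root (an Eb minor seventh chord).

Eb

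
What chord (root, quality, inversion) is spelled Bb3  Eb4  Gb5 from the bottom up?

Eb minor, second inversion

The distinct note names are Bb, Eb, Gb. Stacked in thirds they read Eb–Gb–Bb, which is a minor triad on Eb.
Bb is the fifth of Eb minor; fifth in the bass means second inversion (figured bass 6/4).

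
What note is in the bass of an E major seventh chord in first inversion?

G#

The third of E major seventh (E–G#–B–D#) is G#; that is the bass in first inversion.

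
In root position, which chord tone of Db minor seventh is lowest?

Db

The root of Db minor seventh (Db–Fb–Ab–Cb) is Db; that is the bass in root position.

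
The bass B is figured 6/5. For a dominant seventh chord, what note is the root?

The figures 6/5 mean the third of the chord is in the bass. If B is the third of a dominant seventh chord, the root is G (chord tones G–B–D–F).

G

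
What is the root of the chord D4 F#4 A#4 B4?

B

D, F#, A#, B are the tones of a B minor-major seventh chord (B–D–F#–A#), making B the root.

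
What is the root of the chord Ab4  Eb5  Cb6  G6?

Ab

The distinct letter names are Ab, Eb, Cb, G. Arranged as a stack of thirds they read Ab–Cb–Eb–G, so Ab is the root (an Ab minor-major seventh chord).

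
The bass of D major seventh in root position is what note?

The root of D major seventh (D–F#–A–C#) is D; that is the bass in root position.

D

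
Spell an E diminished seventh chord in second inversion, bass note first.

The chord tones are E–G–Bb–Db. With the fifth (Bb) lowest for second inversion: Bb, Db, E, G.

Bb, Db, E, G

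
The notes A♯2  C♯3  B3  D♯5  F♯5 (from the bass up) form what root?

A#, C#, B, D#, F# are the tones of a B major ninth chord (B–D#–F#–A#–C#), making B the root.

B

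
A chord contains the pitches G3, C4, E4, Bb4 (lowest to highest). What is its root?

Reordering G, C, E, Bb into stacked thirds gives C–E–G–Bb; the bottom of that stack, C, is the root.

C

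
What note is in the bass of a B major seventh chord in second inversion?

F#

B major seventh is B–D#–F#–A#. Second inversion places the fifth in the bass: F#.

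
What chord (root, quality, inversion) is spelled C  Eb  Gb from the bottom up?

The pitch classes C, Eb, Gb arrange in thirds as C–Eb–Gb: a C diminished triad.
With the root (C) in the bass, the chord is in root position (figured bass 5/3).

C diminished, root position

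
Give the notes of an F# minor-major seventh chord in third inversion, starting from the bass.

E#, F#, A, C#

F# minor-major seventh is F#–A–C#–E#. Third inversion puts the seventh (E#) in the bass, with the remaining tones above: E#, F#, A, C#.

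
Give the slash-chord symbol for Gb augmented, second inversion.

Second inversion of Gb augmented has the fifth (D) in the bass. As a slash chord: Gbaug/D.

Gbaug/D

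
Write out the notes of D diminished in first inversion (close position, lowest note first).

F, Ab, D

Spelling D diminished: D–F–Ab. In first inversion the third is bass, giving F, Ab, D from the bottom.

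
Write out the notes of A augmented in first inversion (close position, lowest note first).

C#, E#, A

A augmented is A–C#–E#. First inversion puts the third (C#) in the bass, with the remaining tones above: C#, E#, A.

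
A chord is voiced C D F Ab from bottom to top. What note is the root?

D

Reordering C, D, F, Ab into stacked thirds gives D–F–Ab–C; the bottom of that stack, D, is the root.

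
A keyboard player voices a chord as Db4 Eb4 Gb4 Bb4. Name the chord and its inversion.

Eb minor seventh, third inversion

Reducing to letter names: Db, Eb, Gb, Bb. These stack in thirds as Eb–Gb–Bb–Db — an Eb minor seventh chord.
With the seventh (Db) in the bass, the chord is in third inversion (figured bass 4/2).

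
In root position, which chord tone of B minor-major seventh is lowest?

The root of B minor-major seventh (B–D–F#–A#) is B; that is the bass in root position.

B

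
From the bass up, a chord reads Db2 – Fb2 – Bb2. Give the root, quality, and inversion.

Bb diminished, first inversion

The distinct note names are Db, Fb, Bb. Stacked in thirds they read Bb–Db–Fb, which is a diminished triad on Bb.
Db is the third of Bb diminished; third in the bass means first inversion (figured bass 6).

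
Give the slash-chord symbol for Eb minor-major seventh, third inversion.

Third inversion of Eb minor-major seventh has the seventh (D) in the bass. As a slash chord: Ebm(maj7)/D.

Ebm(maj7)/D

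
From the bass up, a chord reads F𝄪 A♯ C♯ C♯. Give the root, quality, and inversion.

F## diminished, root position

The distinct note names are F##, A#, C#. Stacked in thirds they read F##–A#–C#, which is a diminished triad on F##.
With the root (F##) in the bass, the chord is in root position (figured bass 5/3).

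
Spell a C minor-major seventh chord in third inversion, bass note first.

Spelling C minor-major seventh: C–Eb–G–B. In third inversion the seventh is bass, giving B, C, Eb, G from the bottom.

B, C, Eb, G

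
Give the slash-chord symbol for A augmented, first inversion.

Aaug/C#

First inversion of A augmented has the third (C#) in the bass. As a slash chord: Aaug/C#.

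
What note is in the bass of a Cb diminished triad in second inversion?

Gbb

Cb diminished is Cb–Ebb–Gbb. Second inversion places the fifth in the bass: Gbb.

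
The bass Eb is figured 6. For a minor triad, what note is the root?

The figures 6 mean the third of the chord is in the bass. If Eb is the third of a minor triad, the root is C (chord tones C–Eb–G).

C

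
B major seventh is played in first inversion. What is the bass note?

In first inversion the third is lowest. For B major seventh (B–D#–F#–A#) that is D#.

D#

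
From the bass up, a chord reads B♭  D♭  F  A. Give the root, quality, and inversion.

The pitch classes Bb, Db, F, A arrange in thirds as Bb–Db–F–A: a Bb minor-major seventh chord.
The lowest note is Bb, the root of the chord, so this is root position (figured bass 7).

Bb minor-major seventh, root position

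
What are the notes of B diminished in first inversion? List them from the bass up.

D, F, B

Spelling B diminished: B–D–F. In first inversion the third is bass, giving D, F, B from the bottom.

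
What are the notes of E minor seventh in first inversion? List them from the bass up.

Spelling E minor seventh: E–G–B–D. In first inversion the third is bass, giving G, B, D, E from the bottom.

G, B, D, E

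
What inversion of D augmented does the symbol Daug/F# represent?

first inversion

Daug/F# means D augmented with F# in the bass. F# is the third of D augmented (D–F#–A#), so this is first inversion.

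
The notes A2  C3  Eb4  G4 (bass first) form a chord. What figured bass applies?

The notes A, C, Eb, G stack in thirds as A–C–Eb–G — an A half-diminished seventh chord. The bass A is the root, so this is root position: figured 7.

7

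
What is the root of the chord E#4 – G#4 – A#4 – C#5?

A#

Reordering E#, G#, A#, C# into stacked thirds gives A#–C#–E#–G#; the bottom of that stack, A#, is the root.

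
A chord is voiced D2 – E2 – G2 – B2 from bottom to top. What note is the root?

E

D, E, G, B are the tones of an E minor seventh chord (E–G–B–D), making E the root.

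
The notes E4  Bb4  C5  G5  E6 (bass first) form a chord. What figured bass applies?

The notes E, Bb, C, G stack in thirds as C–E–G–Bb — a C dominant seventh chord. The bass E is the third, so this is first inversion: figured 6/5.

6/5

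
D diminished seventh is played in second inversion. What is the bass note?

Ab

The fifth of D diminished seventh (D–F–Ab–Cb) is Ab; that is the bass in second inversion.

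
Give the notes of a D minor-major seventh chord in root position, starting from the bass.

Spelling D minor-major seventh: D–F–A–C#. In root position the root is bass, giving D, F, A, C# from the bottom.

D, F, A, C#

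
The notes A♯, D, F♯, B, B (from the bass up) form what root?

A#, D, F#, B are the tones of a B minor-major seventh chord (B–D–F#–A#), making B the root.

B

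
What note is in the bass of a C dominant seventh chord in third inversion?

Bb

C dominant seventh is C–E–G–Bb. Third inversion places the seventh in the bass: Bb.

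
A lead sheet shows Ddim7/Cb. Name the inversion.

third inversion

Ddim7/Cb means D diminished seventh with Cb in the bass. Cb is the seventh of D diminished seventh (D–F–Ab–Cb), so this is third inversion.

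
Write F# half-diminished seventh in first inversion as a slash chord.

First inversion of F# half-diminished seventh has the third (A) in the bass. As a slash chord: F#ø7/A.

F#ø7/A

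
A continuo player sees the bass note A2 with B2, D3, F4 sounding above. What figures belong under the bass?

The notes A, B, D, F stack in thirds as B–D–F–A — a B half-diminished seventh chord. The bass A is the seventh, so this is third inversion: figured 4/2.

4/2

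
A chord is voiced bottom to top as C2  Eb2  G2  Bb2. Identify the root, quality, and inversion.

C minor seventh, root position

Reducing to letter names: C, Eb, G, Bb. These stack in thirds as C–Eb–G–Bb — a C minor seventh chord.
The lowest note is C, the root of the chord, so this is root position (figured bass 7).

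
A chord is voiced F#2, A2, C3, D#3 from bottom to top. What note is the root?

F#, A, C, D# are the tones of a D# diminished seventh chord (D#–F#–A–C), making D# the root.

D#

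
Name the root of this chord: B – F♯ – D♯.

The distinct letter names are B, F#, D#. Arranged as a stack of thirds they read B–D#–F#, so B is the root (a B major triad).

B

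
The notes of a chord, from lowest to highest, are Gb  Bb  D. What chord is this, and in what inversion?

Reducing to letter names: Gb, Bb, D. These stack in thirds as Gb–Bb–D — a Gb augmented triad.
With the root (Gb) in the bass, the chord is in root position (figured bass 5/3).

Gb augmented, root position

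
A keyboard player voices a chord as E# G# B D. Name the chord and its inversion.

The pitch classes E#, G#, B, D arrange in thirds as E#–G#–B–D: an E# diminished seventh chord.
With the root (E#) in the bass, the chord is in root position (figured bass 7).

E# diminished seventh, root position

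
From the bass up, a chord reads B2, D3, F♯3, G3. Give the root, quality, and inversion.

Reducing to letter names: B, D, F#, G. These stack in thirds as G–B–D–F# — a G major seventh chord.
With the third (B) in the bass, the chord is in first inversion (figured bass 6/5).

G major seventh, first inversion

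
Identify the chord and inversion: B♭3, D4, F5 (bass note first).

The pitch classes Bb, D, F arrange in thirds as Bb–D–F: a Bb major triad.
The lowest note is Bb, the root of the chord, so this is root position (figured bass 5/3).

Bb major, root position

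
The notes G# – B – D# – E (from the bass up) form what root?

The distinct letter names are G#, B, D#, E. Arranged as a stack of thirds they read E–G#–B–D#, so E is the root (an E major seventh chord).

E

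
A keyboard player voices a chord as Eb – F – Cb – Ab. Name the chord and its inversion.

F half-diminished seventh, third inversion

The distinct note names are Eb, F, Cb, Ab. Stacked in thirds they read F–Ab–Cb–Eb, which is a half-diminished seventh chord on F.
With the seventh (Eb) in the bass, the chord is in third inversion (figured bass 4/2).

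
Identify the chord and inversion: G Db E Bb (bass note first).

E diminished seventh, first inversion

The pitch classes G, Db, E, Bb arrange in thirds as E–G–Bb–Db: an E diminished seventh chord.
With the third (G) in the bass, the chord is in first inversion (figured bass 6/5).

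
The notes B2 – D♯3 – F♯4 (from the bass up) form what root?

B

Reordering B, D#, F# into stacked thirds gives B–D#–F#; the bottom of that stack, B, is the root.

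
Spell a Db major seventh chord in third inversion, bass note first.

C, Db, F, Ab

Spelling Db major seventh: Db–F–Ab–C. In third inversion the seventh is bass, giving C, Db, F, Ab from the bottom.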